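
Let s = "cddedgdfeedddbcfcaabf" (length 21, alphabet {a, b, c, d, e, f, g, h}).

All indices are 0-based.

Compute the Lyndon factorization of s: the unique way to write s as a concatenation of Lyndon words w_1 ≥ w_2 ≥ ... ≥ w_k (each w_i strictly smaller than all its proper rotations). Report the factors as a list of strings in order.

emit factor 1: 'cddedgdfeeddd' (i=0, period=13)
emit factor 2: 'bcfc' (i=13, period=4)
emit factor 3: 'aabf' (i=17, period=4)

["cddedgdfeeddd", "bcfc", "aabf"]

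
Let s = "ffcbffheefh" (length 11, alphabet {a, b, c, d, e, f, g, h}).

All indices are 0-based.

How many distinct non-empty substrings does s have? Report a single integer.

58

rank | idx | suffix
   0 |   3 | bffheefh
   1 |   2 | cbffheefh
   2 |   7 | eefh
   3 |   8 | efh
   4 |   1 | fcbffheefh
   5 |   0 | ffcbffheefh
   6 |   4 | ffheefh
   7 |   9 | fh
   8 |   5 | fheefh
   9 |  10 | h
  10 |   6 | heefh

SA = [3, 2, 7, 8, 1, 0, 4, 9, 5, 10, 6]
rank  pair      lcp
   1  s[3:],s[2:]  0  ''
   2  s[2:],s[7:]  0  ''
   3  s[7:],s[8:]  1  'e'
   4  s[8:],s[1:]  0  ''
   5  s[1:],s[0:]  1  'f'
   6  s[0:],s[4:]  2  'ff'
   7  s[4:],s[9:]  1  'f'
   8  s[9:],s[5:]  2  'fh'
   9  s[5:],s[10:]  0  ''
  10  s[10:],s[6:]  1  'h'

n(n+1)/2 = 11·12/2 = 66
Σ LCP = 0 + 0 + 0 + 1 + 0 + 1 + 2 + 1 + 2 + 0 + 1 = 8
distinct = 66 − 8 = 58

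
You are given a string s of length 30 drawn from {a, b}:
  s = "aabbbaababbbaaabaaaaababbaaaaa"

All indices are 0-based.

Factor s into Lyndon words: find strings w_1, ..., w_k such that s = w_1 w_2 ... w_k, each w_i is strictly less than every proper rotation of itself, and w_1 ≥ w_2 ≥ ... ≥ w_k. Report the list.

emit factor 1: 'aabbb' (i=0, period=5)
emit factor 2: 'aababbb' (i=5, period=7)
emit factor 3: 'aaab' (i=12, period=4)
emit factor 4: 'aaaaababb' (i=16, period=9)
emit factor 5: 'a' (i=25, period=1)
emit factor 6: 'a' (i=26, period=1)
emit factor 7: 'a' (i=27, period=1)
emit factor 8: 'a' (i=28, period=1)
emit factor 9: 'a' (i=29, period=1)

["aabbb", "aababbb", "aaab", "aaaaababb", "a", "a", "a", "a", "a"]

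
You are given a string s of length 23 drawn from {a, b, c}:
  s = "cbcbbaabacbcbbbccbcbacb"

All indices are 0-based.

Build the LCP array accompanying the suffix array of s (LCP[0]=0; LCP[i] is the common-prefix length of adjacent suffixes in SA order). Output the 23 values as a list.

[0, 1, 1, 3, 0, 1, 2, 4, 1, 2, 2, 1, 3, 4, 2, 0, 2, 2, 3, 2, 4, 5, 1]

sorted suffixes:
  #0 SA[0]=5  'aabacbcbbbccbcbacb'
  #1 SA[1]=6  'abacbcbbbccbcbacb'
  #2 SA[2]=20  'acb'
  #3 SA[3]=8  'acbcbbbccbcbacb'
  #4 SA[4]=22  'b'
  #5 SA[5]=4  'baabacbcbbbccbcbacb'
  #6 SA[6]=19  'bacb'
  #7 SA[7]=7  'bacbcbbbccbcbacb'
  #8 SA[8]=3  'bbaabacbcbbbccbcbacb'
  #9 SA[9]=12  'bbbccbcbacb'
  #10 SA[10]=13  'bbccbcbacb'
  #11 SA[11]=17  'bcbacb'
  #12 SA[12]=1  'bcbbaabacbcbbbccbcbacb'
  #13 SA[13]=10  'bcbbbccbcbacb'
  #14 SA[14]=14  'bccbcbacb'
  #15 SA[15]=21  'cb'
  #16 SA[16]=18  'cbacb'
  #17 SA[17]=2  'cbbaabacbcbbbccbcbacb'
  #18 SA[18]=11  'cbbbccbcbacb'
  #19 SA[19]=16  'cbcbacb'
  #20 SA[20]=0  'cbcbbaabacbcbbbccbcbacb'
  #21 SA[21]=9  'cbcbbbccbcbacb'
  #22 SA[22]=15  'ccbcbacb'

SA = [5, 6, 20, 8, 22, 4, 19, 7, 3, 12, 13, 17, 1, 10, 14, 21, 18, 2, 11, 16, 0, 9, 15]
rank  pair      lcp
   1  s[5:],s[6:]  1  'a'
   2  s[6:],s[20:]  1  'a'
   3  s[20:],s[8:]  3  'acb'
   4  s[8:],s[22:]  0  ''
   5  s[22:],s[4:]  1  'b'
   6  s[4:],s[19:]  2  'ba'
   7  s[19:],s[7:]  4  'bacb'
   8  s[7:],s[3:]  1  'b'
   9  s[3:],s[12:]  2  'bb'
  10  s[12:],s[13:]  2  'bb'
  11  s[13:],s[17:]  1  'b'
  12  s[17:],s[1:]  3  'bcb'
  13  s[1:],s[10:]  4  'bcbb'
  14  s[10:],s[14:]  2  'bc'
  15  s[14:],s[21:]  0  ''
  16  s[21:],s[18:]  2  'cb'
  17  s[18:],s[2:]  2  'cb'
  18  s[2:],s[11:]  3  'cbb'
  19  s[11:],s[16:]  2  'cb'
  20  s[16:],s[0:]  4  'cbcb'
  21  s[0:],s[9:]  5  'cbcbb'
  22  s[9:],s[15:]  1  'c'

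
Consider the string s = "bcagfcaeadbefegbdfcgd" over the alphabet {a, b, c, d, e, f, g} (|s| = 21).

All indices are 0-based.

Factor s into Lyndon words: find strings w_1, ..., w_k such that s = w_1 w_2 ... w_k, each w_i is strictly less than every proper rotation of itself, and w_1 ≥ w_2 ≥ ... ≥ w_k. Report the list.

["bc", "agfc", "ae", "adbefegbdfcgd"]

emit factor 1: 'bc' (i=0, period=2)
emit factor 2: 'agfc' (i=2, period=4)
emit factor 3: 'ae' (i=6, period=2)
emit factor 4: 'adbefegbdfcgd' (i=8, period=13)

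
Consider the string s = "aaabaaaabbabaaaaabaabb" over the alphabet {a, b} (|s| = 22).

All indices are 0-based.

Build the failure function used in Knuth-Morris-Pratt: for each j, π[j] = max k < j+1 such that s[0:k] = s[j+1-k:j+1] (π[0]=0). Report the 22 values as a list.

[0, 1, 2, 0, 1, 2, 3, 3, 4, 0, 1, 0, 1, 2, 3, 3, 3, 4, 5, 6, 0, 0]

π[0] = 0
j=1 s[j]='a': π[1]=1 (border 'a')
j=2 s[j]='a': π[2]=2 (border 'aa')
j=3 s[j]='b': k: 2→1→0; π[3]=0 (border '')
j=4 s[j]='a': π[4]=1 (border 'a')
j=5 s[j]='a': π[5]=2 (border 'aa')
j=6 s[j]='a': π[6]=3 (border 'aaa')
j=7 s[j]='a': k: 3→2; π[7]=3 (border 'aaa')
j=8 s[j]='b': π[8]=4 (border 'aaab')
j=9 s[j]='b': k: 4→0; π[9]=0 (border '')
j=10 s[j]='a': π[10]=1 (border 'a')
j=11 s[j]='b': k: 1→0; π[11]=0 (border '')
j=12 s[j]='a': π[12]=1 (border 'a')
j=13 s[j]='a': π[13]=2 (border 'aa')
j=14 s[j]='a': π[14]=3 (border 'aaa')
j=15 s[j]='a': k: 3→2; π[15]=3 (border 'aaa')
j=16 s[j]='a': k: 3→2; π[16]=3 (border 'aaa')
j=17 s[j]='b': π[17]=4 (border 'aaab')
j=18 s[j]='a': π[18]=5 (border 'aaaba')
j=19 s[j]='a': π[19]=6 (border 'aaabaa')
j=20 s[j]='b': k: 6→2→1→0; π[20]=0 (border '')
j=21 s[j]='b': π[21]=0 (border '')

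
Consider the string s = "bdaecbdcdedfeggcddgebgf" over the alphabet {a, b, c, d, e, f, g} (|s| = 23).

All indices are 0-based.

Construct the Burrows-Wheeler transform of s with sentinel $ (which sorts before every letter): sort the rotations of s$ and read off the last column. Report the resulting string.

rank  rotation                  last
    0  $bdaecbdcdedfeggcddgebgf  f
    1  aecbdcdedfeggcddgebgf$bd  d
    2  bdaecbdcdedfeggcddgebgf$  $
    3  bdcdedfeggcddgebgf$bdaec  c
    4  bgf$bdaecbdcdedfeggcddge  e
    5  cbdcdedfeggcddgebgf$bdae  e
    6  cddgebgf$bdaecbdcdedfegg  g
    7  cdedfeggcddgebgf$bdaecbd  d
    8  daecbdcdedfeggcddgebgf$b  b
    9  dcdedfeggcddgebgf$bdaecb  b
   10  ddgebgf$bdaecbdcdedfeggc  c
   11  dedfeggcddgebgf$bdaecbdc  c
   12  dfeggcddgebgf$bdaecbdcde  e
   13  dgebgf$bdaecbdcdedfeggcd  d
   14  ebgf$bdaecbdcdedfeggcddg  g
   15  ecbdcdedfeggcddgebgf$bda  a
   16  edfeggcddgebgf$bdaecbdcd  d
   17  eggcddgebgf$bdaecbdcdedf  f
   18  f$bdaecbdcdedfeggcddgebg  g
   19  feggcddgebgf$bdaecbdcded  d
   20  gcddgebgf$bdaecbdcdedfeg  g
   21  gebgf$bdaecbdcdedfeggcdd  d
   22  gf$bdaecbdcdedfeggcddgeb  b
   23  ggcddgebgf$bdaecbdcdedfe  e

fd$ceegdbbccedgadfgdgdbe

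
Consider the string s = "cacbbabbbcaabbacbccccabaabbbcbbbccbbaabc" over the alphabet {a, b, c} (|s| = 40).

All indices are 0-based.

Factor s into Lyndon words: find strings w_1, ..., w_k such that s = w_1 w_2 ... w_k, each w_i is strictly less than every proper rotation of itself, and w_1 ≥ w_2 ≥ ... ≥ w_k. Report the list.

emit factor 1: 'c' (i=0, period=1)
emit factor 2: 'acbb' (i=1, period=4)
emit factor 3: 'abbbc' (i=5, period=5)
emit factor 4: 'aabbacbccccabaabbbcbbbccbbaabc' (i=10, period=30)

["c", "acbb", "abbbc", "aabbacbccccabaabbbcbbbccbbaabc"]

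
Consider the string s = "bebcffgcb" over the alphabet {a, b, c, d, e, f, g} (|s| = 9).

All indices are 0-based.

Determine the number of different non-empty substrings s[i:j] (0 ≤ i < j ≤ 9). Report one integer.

41

sorted suffixes:
  #0 SA[0]=8  'b'
  #1 SA[1]=2  'bcffgcb'
  #2 SA[2]=0  'bebcffgcb'
  #3 SA[3]=7  'cb'
  #4 SA[4]=3  'cffgcb'
  #5 SA[5]=1  'ebcffgcb'
  #6 SA[6]=4  'ffgcb'
  #7 SA[7]=5  'fgcb'
  #8 SA[8]=6  'gcb'

SA = [8, 2, 0, 7, 3, 1, 4, 5, 6]
rank  pair      lcp
   1  s[8:],s[2:]  1  'b'
   2  s[2:],s[0:]  1  'b'
   3  s[0:],s[7:]  0  ''
   4  s[7:],s[3:]  1  'c'
   5  s[3:],s[1:]  0  ''
   6  s[1:],s[4:]  0  ''
   7  s[4:],s[5:]  1  'f'
   8  s[5:],s[6:]  0  ''

n(n+1)/2 = 9·10/2 = 45
Σ LCP = 0 + 1 + 1 + 0 + 1 + 0 + 0 + 1 + 0 = 4
distinct = 45 − 4 = 41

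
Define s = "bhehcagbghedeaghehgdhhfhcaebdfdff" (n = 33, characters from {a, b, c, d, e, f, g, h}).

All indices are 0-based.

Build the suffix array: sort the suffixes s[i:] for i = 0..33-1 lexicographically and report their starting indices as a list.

rank→(start, suffix):
  0 → (25, 'aebdfdff')
  1 → (5, 'agbghedeaghehgdhhfhcaebdfdff')
  2 → (13, 'aghehgdhhfhcaebdfdff')
  3 → (27, 'bdfdff')
  4 → (7, 'bghedeaghehgdhhfhcaebdfdff')
  5 → (0, 'bhehcagbghedeaghehgdhhfhcaebdfdff')
  6 → (24, 'caebdfdff')
  7 → (4, 'cagbghedeaghehgdhhfhcaebdfdff')
  8 → (11, 'deaghehgdhhfhcaebdfdff')
  9 → (28, 'dfdff')
  10 → (30, 'dff')
  11 → (19, 'dhhfhcaebdfdff')
  12 → (12, 'eaghehgdhhfhcaebdfdff')
  13 → (26, 'ebdfdff')
  14 → (10, 'edeaghehgdhhfhcaebdfdff')
  15 → (2, 'ehcagbghedeaghehgdhhfhcaebdfdff')
  16 → (16, 'ehgdhhfhcaebdfdff')
  17 → (32, 'f')
  18 → (29, 'fdff')
  19 → (31, 'ff')
  20 → (22, 'fhcaebdfdff')
  21 → (6, 'gbghedeaghehgdhhfhcaebdfdff')
  22 → (18, 'gdhhfhcaebdfdff')
  23 → (8, 'ghedeaghehgdhhfhcaebdfdff')
  24 → (14, 'ghehgdhhfhcaebdfdff')
  25 → (23, 'hcaebdfdff')
  26 → (3, 'hcagbghedeaghehgdhhfhcaebdfdff')
  27 → (9, 'hedeaghehgdhhfhcaebdfdff')
  28 → (1, 'hehcagbghedeaghehgdhhfhcaebdfdff')
  29 → (15, 'hehgdhhfhcaebdfdff')
  30 → (21, 'hfhcaebdfdff')
  31 → (17, 'hgdhhfhcaebdfdff')
  32 → (20, 'hhfhcaebdfdff')

[25, 5, 13, 27, 7, 0, 24, 4, 11, 28, 30, 19, 12, 26, 10, 2, 16, 32, 29, 31, 22, 6, 18, 8, 14, 23, 3, 9, 1, 15, 21, 17, 20]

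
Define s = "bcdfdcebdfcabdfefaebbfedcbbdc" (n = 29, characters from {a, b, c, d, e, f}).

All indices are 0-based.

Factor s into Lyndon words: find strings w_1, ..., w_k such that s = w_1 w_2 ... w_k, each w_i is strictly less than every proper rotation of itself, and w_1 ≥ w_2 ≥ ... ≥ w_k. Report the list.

emit factor 1: 'bcdfdcebdfc' (i=0, period=11)
emit factor 2: 'abdfefaebbfedcbbdc' (i=11, period=18)

["bcdfdcebdfc", "abdfefaebbfedcbbdc"]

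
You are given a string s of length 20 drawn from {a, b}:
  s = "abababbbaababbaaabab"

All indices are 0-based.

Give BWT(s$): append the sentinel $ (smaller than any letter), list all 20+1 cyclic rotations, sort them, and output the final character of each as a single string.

rank  rotation               last
    0  $abababbbaababbaaabab  b
    1  aaabab$abababbbaababb  b
    2  aabab$abababbbaababba  a
    3  aababbaaabab$abababbb  b
    4  ab$abababbbaababbaaab  b
    5  abab$abababbbaababbaa  a
    6  abababbbaababbaaabab$  $
    7  ababbaaabab$abababbba  a
    8  ababbbaababbaaabab$ab  b
    9  abbaaabab$abababbbaab  b
   10  abbbaababbaaabab$abab  b
   11  b$abababbbaababbaaaba  a
   12  baaabab$abababbbaabab  b
   13  baababbaaabab$abababb  b
   14  bab$abababbbaababbaaa  a
   15  bababbbaababbaaabab$a  a
   16  babbaaabab$abababbbaa  a
   17  babbbaababbaaabab$aba  a
   18  bbaaabab$abababbbaaba  a
   19  bbaababbaaabab$ababab  b
   20  bbbaababbaaabab$ababa  a

bbabba$abbbabbaaaaaba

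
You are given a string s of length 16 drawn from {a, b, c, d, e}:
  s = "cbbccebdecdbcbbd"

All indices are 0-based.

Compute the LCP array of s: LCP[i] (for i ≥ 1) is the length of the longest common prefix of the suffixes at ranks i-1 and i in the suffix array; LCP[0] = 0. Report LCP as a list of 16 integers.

sorted suffixes:
  #0 SA[0]=1  'bbccebdecdbcbbd'
  #1 SA[1]=13  'bbd'
  #2 SA[2]=11  'bcbbd'
  #3 SA[3]=2  'bccebdecdbcbbd'
  #4 SA[4]=14  'bd'
  #5 SA[5]=6  'bdecdbcbbd'
  #6 SA[6]=0  'cbbccebdecdbcbbd'
  #7 SA[7]=12  'cbbd'
  #8 SA[8]=3  'ccebdecdbcbbd'
  #9 SA[9]=9  'cdbcbbd'
  #10 SA[10]=4  'cebdecdbcbbd'
  #11 SA[11]=15  'd'
  #12 SA[12]=10  'dbcbbd'
  #13 SA[13]=7  'decdbcbbd'
  #14 SA[14]=5  'ebdecdbcbbd'
  #15 SA[15]=8  'ecdbcbbd'

SA = [1, 13, 11, 2, 14, 6, 0, 12, 3, 9, 4, 15, 10, 7, 5, 8]
rank  pair      lcp
   1  s[1:],s[13:]  2  'bb'
   2  s[13:],s[11:]  1  'b'
   3  s[11:],s[2:]  2  'bc'
   4  s[2:],s[14:]  1  'b'
   5  s[14:],s[6:]  2  'bd'
   6  s[6:],s[0:]  0  ''
   7  s[0:],s[12:]  3  'cbb'
   8  s[12:],s[3:]  1  'c'
   9  s[3:],s[9:]  1  'c'
  10  s[9:],s[4:]  1  'c'
  11  s[4:],s[15:]  0  ''
  12  s[15:],s[10:]  1  'd'
  13  s[10:],s[7:]  1  'd'
  14  s[7:],s[5:]  0  ''
  15  s[5:],s[8:]  1  'e'

[0, 2, 1, 2, 1, 2, 0, 3, 1, 1, 1, 0, 1, 1, 0, 1]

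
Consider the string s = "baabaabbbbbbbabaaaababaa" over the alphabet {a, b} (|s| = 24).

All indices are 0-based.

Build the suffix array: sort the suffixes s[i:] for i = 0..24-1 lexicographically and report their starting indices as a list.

sorted suffixes:
  #0 SA[0]=23  'a'
  #1 SA[1]=22  'aa'
  #2 SA[2]=15  'aaaababaa'
  #3 SA[3]=16  'aaababaa'
  #4 SA[4]=1  'aabaabbbbbbbabaaaababaa'
  #5 SA[5]=17  'aababaa'
  #6 SA[6]=4  'aabbbbbbbabaaaababaa'
  #7 SA[7]=20  'abaa'
  #8 SA[8]=13  'abaaaababaa'
  #9 SA[9]=2  'abaabbbbbbbabaaaababaa'
  #10 SA[10]=18  'ababaa'
  #11 SA[11]=5  'abbbbbbbabaaaababaa'
  #12 SA[12]=21  'baa'
  #13 SA[13]=14  'baaaababaa'
  #14 SA[14]=0  'baabaabbbbbbbabaaaababaa'
  #15 SA[15]=3  'baabbbbbbbabaaaababaa'
  #16 SA[16]=19  'babaa'
  #17 SA[17]=12  'babaaaababaa'
  #18 SA[18]=11  'bbabaaaababaa'
  #19 SA[19]=10  'bbbabaaaababaa'
  #20 SA[20]=9  'bbbbabaaaababaa'
  #21 SA[21]=8  'bbbbbabaaaababaa'
  #22 SA[22]=7  'bbbbbbabaaaababaa'
  #23 SA[23]=6  'bbbbbbbabaaaababaa'

[23, 22, 15, 16, 1, 17, 4, 20, 13, 2, 18, 5, 21, 14, 0, 3, 19, 12, 11, 10, 9, 8, 7, 6]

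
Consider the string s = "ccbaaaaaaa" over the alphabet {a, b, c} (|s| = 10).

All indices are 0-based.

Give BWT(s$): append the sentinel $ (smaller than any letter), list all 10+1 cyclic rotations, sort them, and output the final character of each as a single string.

aaaaaaabcc$

rank  rotation     last
    0  $ccbaaaaaaa  a
    1  a$ccbaaaaaa  a
    2  aa$ccbaaaaa  a
    3  aaa$ccbaaaa  a
    4  aaaa$ccbaaa  a
    5  aaaaa$ccbaa  a
    6  aaaaaa$ccba  a
    7  aaaaaaa$ccb  b
    8  baaaaaaa$cc  c
    9  cbaaaaaaa$c  c
   10  ccbaaaaaaa$  $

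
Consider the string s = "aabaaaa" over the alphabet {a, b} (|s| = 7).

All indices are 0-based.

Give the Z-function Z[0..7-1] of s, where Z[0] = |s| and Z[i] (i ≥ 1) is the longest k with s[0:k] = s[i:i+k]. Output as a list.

Z[0]=7
i=1: i≥r, start 0; Z[1]=1 scan→box=[1,2)
i=2: i≥r, start 0; Z[2]=0
i=3: i≥r, start 0; Z[3]=2 scan→box=[3,5)
i=4: min(r-i=1, Z[1]=1)=1; Z[4]=2 scan→box=[4,6)
i=5: min(r-i=1, Z[1]=1)=1; Z[5]=2 scan→box=[5,7)
i=6: min(r-i=1, Z[1]=1)=1; Z[6]=1

[7, 1, 0, 2, 2, 2, 1]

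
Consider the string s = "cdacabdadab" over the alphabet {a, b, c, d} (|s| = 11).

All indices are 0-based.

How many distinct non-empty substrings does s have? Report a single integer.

sorted suffixes:
  #0 SA[0]=9  'ab'
  #1 SA[1]=4  'abdadab'
  #2 SA[2]=2  'acabdadab'
  #3 SA[3]=7  'adab'
  #4 SA[4]=10  'b'
  #5 SA[5]=5  'bdadab'
  #6 SA[6]=3  'cabdadab'
  #7 SA[7]=0  'cdacabdadab'
  #8 SA[8]=8  'dab'
  #9 SA[9]=1  'dacabdadab'
  #10 SA[10]=6  'dadab'

SA = [9, 4, 2, 7, 10, 5, 3, 0, 8, 1, 6]
i: (SA[i-1],SA[i]) lcp shared
  1: (9,4) 2 'ab'
  2: (4,2) 1 'a'
  3: (2,7) 1 'a'
  4: (7,10) 0 ''
  5: (10,5) 1 'b'
  6: (5,3) 0 ''
  7: (3,0) 1 'c'
  8: (0,8) 0 ''
  9: (8,1) 2 'da'
  10: (1,6) 2 'da'

n(n+1)/2 = 11·12/2 = 66
Σ LCP = 0 + 2 + 1 + 1 + 0 + 1 + 0 + 1 + 0 + 2 + 2 = 10
distinct = 66 − 10 = 56

56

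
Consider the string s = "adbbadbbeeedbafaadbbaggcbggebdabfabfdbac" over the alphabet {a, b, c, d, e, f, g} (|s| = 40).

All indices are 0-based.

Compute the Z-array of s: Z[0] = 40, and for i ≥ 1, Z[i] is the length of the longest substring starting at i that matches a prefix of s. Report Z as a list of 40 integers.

[40, 0, 0, 0, 4, 0, 0, 0, 0, 0, 0, 0, 0, 1, 0, 1, 5, 0, 0, 0, 1, 0, 0, 0, 0, 0, 0, 0, 0, 0, 1, 0, 0, 1, 0, 0, 0, 0, 1, 0]

Z[0]=40
i=1: i≥r, start 0; Z[1]=0
i=2: i≥r, start 0; Z[2]=0
i=3: i≥r, start 0; Z[3]=0
i=4: i≥r, start 0; Z[4]=4 extend→box=[4,8)
i=5: min(r-i=3, Z[1]=0)=0; Z[5]=0
i=6: min(r-i=2, Z[2]=0)=0; Z[6]=0
i=7: min(r-i=1, Z[3]=0)=0; Z[7]=0
i=8: i≥r, start 0; Z[8]=0
i=9: i≥r, start 0; Z[9]=0
i=10: i≥r, start 0; Z[10]=0
i=11: i≥r, start 0; Z[11]=0
i=12: i≥r, start 0; Z[12]=0
i=13: i≥r, start 0; Z[13]=1 extend→box=[13,14)
i=14: i≥r, start 0; Z[14]=0
i=15: i≥r, start 0; Z[15]=1 extend→box=[15,16)
i=16: i≥r, start 0; Z[16]=5 extend→box=[16,21)
i=17: min(r-i=4, Z[1]=0)=0; Z[17]=0
i=18: min(r-i=3, Z[2]=0)=0; Z[18]=0
i=19: min(r-i=2, Z[3]=0)=0; Z[19]=0
i=20: min(r-i=1, Z[4]=4)=1; Z[20]=1
i=21: i≥r, start 0; Z[21]=0
i=22: i≥r, start 0; Z[22]=0
i=23: i≥r, start 0; Z[23]=0
i=24: i≥r, start 0; Z[24]=0
i=25: i≥r, start 0; Z[25]=0
i=26: i≥r, start 0; Z[26]=0
i=27: i≥r, start 0; Z[27]=0
i=28: i≥r, start 0; Z[28]=0
i=29: i≥r, start 0; Z[29]=0
i=30: i≥r, start 0; Z[30]=1 extend→box=[30,31)
i=31: i≥r, start 0; Z[31]=0
i=32: i≥r, start 0; Z[32]=0
i=33: i≥r, start 0; Z[33]=1 extend→box=[33,34)
i=34: i≥r, start 0; Z[34]=0
i=35: i≥r, start 0; Z[35]=0
i=36: i≥r, start 0; Z[36]=0
i=37: i≥r, start 0; Z[37]=0
i=38: i≥r, start 0; Z[38]=1 extend→box=[38,39)
i=39: i≥r, start 0; Z[39]=0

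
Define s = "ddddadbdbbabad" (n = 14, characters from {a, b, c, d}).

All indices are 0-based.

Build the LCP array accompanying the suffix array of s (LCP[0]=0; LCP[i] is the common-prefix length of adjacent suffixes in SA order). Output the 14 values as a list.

[0, 1, 2, 0, 2, 1, 1, 0, 1, 1, 2, 1, 2, 3]

rank | idx | suffix
   0 |  10 | abad
   1 |  12 | ad
   2 |   4 | adbdbbabad
   3 |   9 | babad
   4 |  11 | bad
   5 |   8 | bbabad
   6 |   6 | bdbbabad
   7 |  13 | d
   8 |   3 | dadbdbbabad
   9 |   7 | dbbabad
  10 |   5 | dbdbbabad
  11 |   2 | ddadbdbbabad
  12 |   1 | dddadbdbbabad
  13 |   0 | ddddadbdbbabad

SA = [10, 12, 4, 9, 11, 8, 6, 13, 3, 7, 5, 2, 1, 0]
[i] adj suffixes → lcp
  [1] 10/12 → 1 ('a')
  [2] 12/4 → 2 ('ad')
  [3] 4/9 → 0 ('')
  [4] 9/11 → 2 ('ba')
  [5] 11/8 → 1 ('b')
  [6] 8/6 → 1 ('b')
  [7] 6/13 → 0 ('')
  [8] 13/3 → 1 ('d')
  [9] 3/7 → 1 ('d')
  [10] 7/5 → 2 ('db')
  [11] 5/2 → 1 ('d')
  [12] 2/1 → 2 ('dd')
  [13] 1/0 → 3 ('ddd')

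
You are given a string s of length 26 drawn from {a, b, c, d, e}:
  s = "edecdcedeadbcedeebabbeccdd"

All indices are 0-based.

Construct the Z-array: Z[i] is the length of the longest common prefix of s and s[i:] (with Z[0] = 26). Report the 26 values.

[26, 0, 1, 0, 0, 0, 3, 0, 1, 0, 0, 0, 0, 3, 0, 1, 1, 0, 0, 0, 0, 1, 0, 0, 0, 0]

Z[0]=26
i=1: fresh scan; Z[1]=0
i=2: fresh scan; Z[2]=1 scan→box=[2,3)
i=3: fresh scan; Z[3]=0
i=4: fresh scan; Z[4]=0
i=5: fresh scan; Z[5]=0
i=6: fresh scan; Z[6]=3 scan→box=[6,9)
i=7: min(r-i=2, Z[1]=0)=0; Z[7]=0
i=8: min(r-i=1, Z[2]=1)=1; Z[8]=1
i=9: fresh scan; Z[9]=0
i=10: fresh scan; Z[10]=0
i=11: fresh scan; Z[11]=0
i=12: fresh scan; Z[12]=0
i=13: fresh scan; Z[13]=3 scan→box=[13,16)
i=14: min(r-i=2, Z[1]=0)=0; Z[14]=0
i=15: min(r-i=1, Z[2]=1)=1; Z[15]=1
i=16: fresh scan; Z[16]=1 scan→box=[16,17)
i=17: fresh scan; Z[17]=0
i=18: fresh scan; Z[18]=0
i=19: fresh scan; Z[19]=0
i=20: fresh scan; Z[20]=0
i=21: fresh scan; Z[21]=1 scan→box=[21,22)
i=22: fresh scan; Z[22]=0
i=23: fresh scan; Z[23]=0
i=24: fresh scan; Z[24]=0
i=25: fresh scan; Z[25]=0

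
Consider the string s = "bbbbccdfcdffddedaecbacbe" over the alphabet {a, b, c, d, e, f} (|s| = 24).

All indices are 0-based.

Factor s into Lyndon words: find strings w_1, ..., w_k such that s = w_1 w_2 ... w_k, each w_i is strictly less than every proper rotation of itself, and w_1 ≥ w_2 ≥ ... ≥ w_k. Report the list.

emit factor 1: 'bbbbccdfcdffdded' (i=0, period=16)
emit factor 2: 'aecb' (i=16, period=4)
emit factor 3: 'acbe' (i=20, period=4)

["bbbbccdfcdffdded", "aecb", "acbe"]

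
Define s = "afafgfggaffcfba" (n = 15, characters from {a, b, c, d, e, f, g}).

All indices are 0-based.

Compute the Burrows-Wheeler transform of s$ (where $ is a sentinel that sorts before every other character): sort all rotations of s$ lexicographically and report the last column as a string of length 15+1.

rank  rotation          last
    0  $afafgfggaffcfba  a
    1  a$afafgfggaffcfb  b
    2  afafgfggaffcfba$  $
    3  affcfba$afafgfgg  g
    4  afgfggaffcfba$af  f
    5  ba$afafgfggaffcf  f
    6  cfba$afafgfggaff  f
    7  fafgfggaffcfba$a  a
    8  fba$afafgfggaffc  c
    9  fcfba$afafgfggaf  f
   10  ffcfba$afafgfgga  a
   11  fgfggaffcfba$afa  a
   12  fggaffcfba$afafg  g
   13  gaffcfba$afafgfg  g
   14  gfggaffcfba$afaf  f
   15  ggaffcfba$afafgf  f

ab$gfffacfaaggff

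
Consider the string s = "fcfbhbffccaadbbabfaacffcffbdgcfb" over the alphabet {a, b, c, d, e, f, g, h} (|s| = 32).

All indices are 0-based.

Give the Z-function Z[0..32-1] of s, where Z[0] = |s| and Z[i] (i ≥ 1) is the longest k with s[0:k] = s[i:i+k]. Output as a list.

[32, 0, 1, 0, 0, 0, 1, 2, 0, 0, 0, 0, 0, 0, 0, 0, 0, 1, 0, 0, 0, 1, 3, 0, 1, 1, 0, 0, 0, 0, 1, 0]

Z[0]=32
i=1: fresh scan; Z[1]=0
i=2: fresh scan; Z[2]=1 extend→box=[2,3)
i=3: fresh scan; Z[3]=0
i=4: fresh scan; Z[4]=0
i=5: fresh scan; Z[5]=0
i=6: fresh scan; Z[6]=1 extend→box=[6,7)
i=7: fresh scan; Z[7]=2 extend→box=[7,9)
i=8: min(r-i=1, Z[1]=0)=0; Z[8]=0
i=9: fresh scan; Z[9]=0
i=10: fresh scan; Z[10]=0
i=11: fresh scan; Z[11]=0
i=12: fresh scan; Z[12]=0
i=13: fresh scan; Z[13]=0
i=14: fresh scan; Z[14]=0
i=15: fresh scan; Z[15]=0
i=16: fresh scan; Z[16]=0
i=17: fresh scan; Z[17]=1 extend→box=[17,18)
i=18: fresh scan; Z[18]=0
i=19: fresh scan; Z[19]=0
i=20: fresh scan; Z[20]=0
i=21: fresh scan; Z[21]=1 extend→box=[21,22)
i=22: fresh scan; Z[22]=3 extend→box=[22,25)
i=23: min(r-i=2, Z[1]=0)=0; Z[23]=0
i=24: min(r-i=1, Z[2]=1)=1; Z[24]=1
i=25: fresh scan; Z[25]=1 extend→box=[25,26)
i=26: fresh scan; Z[26]=0
i=27: fresh scan; Z[27]=0
i=28: fresh scan; Z[28]=0
i=29: fresh scan; Z[29]=0
i=30: fresh scan; Z[30]=1 extend→box=[30,31)
i=31: fresh scan; Z[31]=0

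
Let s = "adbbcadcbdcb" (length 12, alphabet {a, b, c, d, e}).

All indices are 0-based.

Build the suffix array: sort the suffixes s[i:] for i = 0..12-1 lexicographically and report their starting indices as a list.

sorted suffixes:
  #0 SA[0]=0  'adbbcadcbdcb'
  #1 SA[1]=5  'adcbdcb'
  #2 SA[2]=11  'b'
  #3 SA[3]=2  'bbcadcbdcb'
  #4 SA[4]=3  'bcadcbdcb'
  #5 SA[5]=8  'bdcb'
  #6 SA[6]=4  'cadcbdcb'
  #7 SA[7]=10  'cb'
  #8 SA[8]=7  'cbdcb'
  #9 SA[9]=1  'dbbcadcbdcb'
  #10 SA[10]=9  'dcb'
  #11 SA[11]=6  'dcbdcb'

[0, 5, 11, 2, 3, 8, 4, 10, 7, 1, 9, 6]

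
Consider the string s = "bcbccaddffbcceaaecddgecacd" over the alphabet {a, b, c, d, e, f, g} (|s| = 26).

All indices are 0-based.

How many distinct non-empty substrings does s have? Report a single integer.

sorted suffixes:
  #0 SA[0]=14  'aaecddgecacd'
  #1 SA[1]=23  'acd'
  #2 SA[2]=5  'addffbcceaaecddgecacd'
  #3 SA[3]=15  'aecddgecacd'
  #4 SA[4]=0  'bcbccaddffbcceaaecddgecacd'
  #5 SA[5]=2  'bccaddffbcceaaecddgecacd'
  #6 SA[6]=10  'bcceaaecddgecacd'
  #7 SA[7]=22  'cacd'
  #8 SA[8]=4  'caddffbcceaaecddgecacd'
  #9 SA[9]=1  'cbccaddffbcceaaecddgecacd'
  #10 SA[10]=3  'ccaddffbcceaaecddgecacd'
  #11 SA[11]=11  'cceaaecddgecacd'
  #12 SA[12]=24  'cd'
  #13 SA[13]=17  'cddgecacd'
  #14 SA[14]=12  'ceaaecddgecacd'
  #15 SA[15]=25  'd'
  #16 SA[16]=6  'ddffbcceaaecddgecacd'
  #17 SA[17]=18  'ddgecacd'
  #18 SA[18]=7  'dffbcceaaecddgecacd'
  #19 SA[19]=19  'dgecacd'
  #20 SA[20]=13  'eaaecddgecacd'
  #21 SA[21]=21  'ecacd'
  #22 SA[22]=16  'ecddgecacd'
  #23 SA[23]=9  'fbcceaaecddgecacd'
  #24 SA[24]=8  'ffbcceaaecddgecacd'
  #25 SA[25]=20  'gecacd'

SA = [14, 23, 5, 15, 0, 2, 10, 22, 4, 1, 3, 11, 24, 17, 12, 25, 6, 18, 7, 19, 13, 21, 16, 9, 8, 20]
rank  pair      lcp
   1  s[14:],s[23:]  1  'a'
   2  s[23:],s[5:]  1  'a'
   3  s[5:],s[15:]  1  'a'
   4  s[15:],s[0:]  0  ''
   5  s[0:],s[2:]  2  'bc'
   6  s[2:],s[10:]  3  'bcc'
   7  s[10:],s[22:]  0  ''
   8  s[22:],s[4:]  2  'ca'
   9  s[4:],s[1:]  1  'c'
  10  s[1:],s[3:]  1  'c'
  11  s[3:],s[11:]  2  'cc'
  12  s[11:],s[24:]  1  'c'
  13  s[24:],s[17:]  2  'cd'
  14  s[17:],s[12:]  1  'c'
  15  s[12:],s[25:]  0  ''
  16  s[25:],s[6:]  1  'd'
  17  s[6:],s[18:]  2  'dd'
  18  s[18:],s[7:]  1  'd'
  19  s[7:],s[19:]  1  'd'
  20  s[19:],s[13:]  0  ''
  21  s[13:],s[21:]  1  'e'
  22  s[21:],s[16:]  2  'ec'
  23  s[16:],s[9:]  0  ''
  24  s[9:],s[8:]  1  'f'
  25  s[8:],s[20:]  0  ''

n(n+1)/2 = 26·27/2 = 351
Σ LCP = 0 + 1 + 1 + 1 + 0 + 2 + 3 + 0 + 2 + 1 + 1 + 2 + 1 + 2 + 1 + 0 + 1 + 2 + 1 + 1 + 0 + 1 + 2 + 0 + 1 + 0 = 27
distinct = 351 − 27 = 324

324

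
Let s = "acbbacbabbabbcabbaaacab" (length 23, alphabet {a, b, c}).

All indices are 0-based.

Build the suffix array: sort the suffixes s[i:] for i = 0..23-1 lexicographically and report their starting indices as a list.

rank | idx | suffix
   0 |  17 | aaacab
   1 |  18 | aacab
   2 |  21 | ab
   3 |  14 | abbaaacab
   4 |   7 | abbabbcabbaaacab
   5 |  10 | abbcabbaaacab
   6 |  19 | acab
   7 |   4 | acbabbabbcabbaaacab
   8 |   0 | acbbacbabbabbcabbaaacab
   9 |  22 | b
  10 |  16 | baaacab
  11 |   6 | babbabbcabbaaacab
  12 |   9 | babbcabbaaacab
  13 |   3 | bacbabbabbcabbaaacab
  14 |  15 | bbaaacab
  15 |   8 | bbabbcabbaaacab
  16 |   2 | bbacbabbabbcabbaaacab
  17 |  11 | bbcabbaaacab
  18 |  12 | bcabbaaacab
  19 |  20 | cab
  20 |  13 | cabbaaacab
  21 |   5 | cbabbabbcabbaaacab
  22 |   1 | cbbacbabbabbcabbaaacab

[17, 18, 21, 14, 7, 10, 19, 4, 0, 22, 16, 6, 9, 3, 15, 8, 2, 11, 12, 20, 13, 5, 1]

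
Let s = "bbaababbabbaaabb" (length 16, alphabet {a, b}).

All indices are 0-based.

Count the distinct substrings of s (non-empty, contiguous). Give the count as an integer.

rank→(start, suffix):
  0 → (11, 'aaabb')
  1 → (2, 'aababbabbaaabb')
  2 → (12, 'aabb')
  3 → (3, 'ababbabbaaabb')
  4 → (13, 'abb')
  5 → (8, 'abbaaabb')
  6 → (5, 'abbabbaaabb')
  7 → (15, 'b')
  8 → (10, 'baaabb')
  9 → (1, 'baababbabbaaabb')
  10 → (7, 'babbaaabb')
  11 → (4, 'babbabbaaabb')
  12 → (14, 'bb')
  13 → (9, 'bbaaabb')
  14 → (0, 'bbaababbabbaaabb')
  15 → (6, 'bbabbaaabb')

SA = [11, 2, 12, 3, 13, 8, 5, 15, 10, 1, 7, 4, 14, 9, 0, 6]
i: (SA[i-1],SA[i]) lcp shared
  1: (11,2) 2 'aa'
  2: (2,12) 3 'aab'
  3: (12,3) 1 'a'
  4: (3,13) 2 'ab'
  5: (13,8) 3 'abb'
  6: (8,5) 4 'abba'
  7: (5,15) 0 ''
  8: (15,10) 1 'b'
  9: (10,1) 3 'baa'
  10: (1,7) 2 'ba'
  11: (7,4) 5 'babba'
  12: (4,14) 1 'b'
  13: (14,9) 2 'bb'
  14: (9,0) 4 'bbaa'
  15: (0,6) 3 'bba'

n(n+1)/2 = 16·17/2 = 136
Σ LCP = 0 + 2 + 3 + 1 + 2 + 3 + 4 + 0 + 1 + 3 + 2 + 5 + 1 + 2 + 4 + 3 = 36
distinct = 136 − 36 = 100

100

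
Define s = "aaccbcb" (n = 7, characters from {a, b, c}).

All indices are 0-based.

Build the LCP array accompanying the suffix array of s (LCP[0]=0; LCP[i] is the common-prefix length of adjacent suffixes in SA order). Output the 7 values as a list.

[0, 1, 0, 1, 0, 2, 1]

rank→(start, suffix):
  0 → (0, 'aaccbcb')
  1 → (1, 'accbcb')
  2 → (6, 'b')
  3 → (4, 'bcb')
  4 → (5, 'cb')
  5 → (3, 'cbcb')
  6 → (2, 'ccbcb')

SA = [0, 1, 6, 4, 5, 3, 2]
[i] adj suffixes → lcp
  [1] 0/1 → 1 ('a')
  [2] 1/6 → 0 ('')
  [3] 6/4 → 1 ('b')
  [4] 4/5 → 0 ('')
  [5] 5/3 → 2 ('cb')
  [6] 3/2 → 1 ('c')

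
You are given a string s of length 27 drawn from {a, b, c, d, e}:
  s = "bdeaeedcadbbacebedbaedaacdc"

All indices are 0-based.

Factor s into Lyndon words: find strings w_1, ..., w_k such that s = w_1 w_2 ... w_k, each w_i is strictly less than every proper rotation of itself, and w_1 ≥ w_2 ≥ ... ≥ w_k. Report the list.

["bde", "aeedc", "adbb", "acebedbaed", "aacdc"]

emit factor 1: 'bde' (i=0, period=3)
emit factor 2: 'aeedc' (i=3, period=5)
emit factor 3: 'adbb' (i=8, period=4)
emit factor 4: 'acebedbaed' (i=12, period=10)
emit factor 5: 'aacdc' (i=22, period=5)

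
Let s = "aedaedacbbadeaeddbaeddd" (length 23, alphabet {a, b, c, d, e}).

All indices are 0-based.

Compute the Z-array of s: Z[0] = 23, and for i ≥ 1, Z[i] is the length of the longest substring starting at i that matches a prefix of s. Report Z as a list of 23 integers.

Z[0]=23
i=1: outside box; Z[1]=0
i=2: outside box; Z[2]=0
i=3: outside box; Z[3]=4 grow→box=[3,7)
i=4: min(r-i=3, Z[1]=0)=0; Z[4]=0
i=5: min(r-i=2, Z[2]=0)=0; Z[5]=0
i=6: min(r-i=1, Z[3]=4)=1; Z[6]=1
i=7: outside box; Z[7]=0
i=8: outside box; Z[8]=0
i=9: outside box; Z[9]=0
i=10: outside box; Z[10]=1 grow→box=[10,11)
i=11: outside box; Z[11]=0
i=12: outside box; Z[12]=0
i=13: outside box; Z[13]=3 grow→box=[13,16)
i=14: min(r-i=2, Z[1]=0)=0; Z[14]=0
i=15: min(r-i=1, Z[2]=0)=0; Z[15]=0
i=16: outside box; Z[16]=0
i=17: outside box; Z[17]=0
i=18: outside box; Z[18]=3 grow→box=[18,21)
i=19: min(r-i=2, Z[1]=0)=0; Z[19]=0
i=20: min(r-i=1, Z[2]=0)=0; Z[20]=0
i=21: outside box; Z[21]=0
i=22: outside box; Z[22]=0

[23, 0, 0, 4, 0, 0, 1, 0, 0, 0, 1, 0, 0, 3, 0, 0, 0, 0, 3, 0, 0, 0, 0]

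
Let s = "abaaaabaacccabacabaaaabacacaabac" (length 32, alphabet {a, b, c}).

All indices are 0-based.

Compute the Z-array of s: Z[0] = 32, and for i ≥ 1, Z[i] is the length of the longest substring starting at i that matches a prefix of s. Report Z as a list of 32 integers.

Z[0]=32
i=1: fresh scan; Z[1]=0
i=2: fresh scan; Z[2]=1 scan→box=[2,3)
i=3: fresh scan; Z[3]=1 scan→box=[3,4)
i=4: fresh scan; Z[4]=1 scan→box=[4,5)
i=5: fresh scan; Z[5]=4 scan→box=[5,9)
i=6: min(r-i=3, Z[1]=0)=0; Z[6]=0
i=7: min(r-i=2, Z[2]=1)=1; Z[7]=1
i=8: min(r-i=1, Z[3]=1)=1; Z[8]=1
i=9: fresh scan; Z[9]=0
i=10: fresh scan; Z[10]=0
i=11: fresh scan; Z[11]=0
i=12: fresh scan; Z[12]=3 scan→box=[12,15)
i=13: min(r-i=2, Z[1]=0)=0; Z[13]=0
i=14: min(r-i=1, Z[2]=1)=1; Z[14]=1
i=15: fresh scan; Z[15]=0
i=16: fresh scan; Z[16]=8 scan→box=[16,24)
i=17: min(r-i=7, Z[1]=0)=0; Z[17]=0
i=18: min(r-i=6, Z[2]=1)=1; Z[18]=1
i=19: min(r-i=5, Z[3]=1)=1; Z[19]=1
i=20: min(r-i=4, Z[4]=1)=1; Z[20]=1
i=21: min(r-i=3, Z[5]=4)=3; Z[21]=3
i=22: min(r-i=2, Z[6]=0)=0; Z[22]=0
i=23: min(r-i=1, Z[7]=1)=1; Z[23]=1
i=24: fresh scan; Z[24]=0
i=25: fresh scan; Z[25]=1 scan→box=[25,26)
i=26: fresh scan; Z[26]=0
i=27: fresh scan; Z[27]=1 scan→box=[27,28)
i=28: fresh scan; Z[28]=3 scan→box=[28,31)
i=29: min(r-i=2, Z[1]=0)=0; Z[29]=0
i=30: min(r-i=1, Z[2]=1)=1; Z[30]=1
i=31: fresh scan; Z[31]=0

[32, 0, 1, 1, 1, 4, 0, 1, 1, 0, 0, 0, 3, 0, 1, 0, 8, 0, 1, 1, 1, 3, 0, 1, 0, 1, 0, 1, 3, 0, 1, 0]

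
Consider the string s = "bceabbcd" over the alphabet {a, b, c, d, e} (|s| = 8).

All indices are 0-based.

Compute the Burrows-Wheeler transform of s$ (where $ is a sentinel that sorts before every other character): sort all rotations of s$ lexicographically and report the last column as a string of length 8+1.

deab$bbcc

rank  rotation   last
    0  $bceabbcd  d
    1  abbcd$bce  e
    2  bbcd$bcea  a
    3  bcd$bceab  b
    4  bceabbcd$  $
    5  cd$bceabb  b
    6  ceabbcd$b  b
    7  d$bceabbc  c
    8  eabbcd$bc  c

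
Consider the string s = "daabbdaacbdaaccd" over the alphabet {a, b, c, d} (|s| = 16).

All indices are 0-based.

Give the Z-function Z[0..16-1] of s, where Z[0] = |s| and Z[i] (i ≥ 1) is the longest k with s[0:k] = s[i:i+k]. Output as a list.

[16, 0, 0, 0, 0, 3, 0, 0, 0, 0, 3, 0, 0, 0, 0, 1]

Z[0]=16
i=1: i≥r, start 0; Z[1]=0
i=2: i≥r, start 0; Z[2]=0
i=3: i≥r, start 0; Z[3]=0
i=4: i≥r, start 0; Z[4]=0
i=5: i≥r, start 0; Z[5]=3 scan→box=[5,8)
i=6: min(r-i=2, Z[1]=0)=0; Z[6]=0
i=7: min(r-i=1, Z[2]=0)=0; Z[7]=0
i=8: i≥r, start 0; Z[8]=0
i=9: i≥r, start 0; Z[9]=0
i=10: i≥r, start 0; Z[10]=3 scan→box=[10,13)
i=11: min(r-i=2, Z[1]=0)=0; Z[11]=0
i=12: min(r-i=1, Z[2]=0)=0; Z[12]=0
i=13: i≥r, start 0; Z[13]=0
i=14: i≥r, start 0; Z[14]=0
i=15: i≥r, start 0; Z[15]=1 scan→box=[15,16)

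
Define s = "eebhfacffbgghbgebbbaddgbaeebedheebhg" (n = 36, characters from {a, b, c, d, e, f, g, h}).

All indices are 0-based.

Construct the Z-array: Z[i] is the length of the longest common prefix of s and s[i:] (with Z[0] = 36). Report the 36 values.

[36, 1, 0, 0, 0, 0, 0, 0, 0, 0, 0, 0, 0, 0, 0, 1, 0, 0, 0, 0, 0, 0, 0, 0, 0, 3, 1, 0, 1, 0, 0, 4, 1, 0, 0, 0]

Z[0]=36
i=1: outside box; Z[1]=1 extend→box=[1,2)
i=2: outside box; Z[2]=0
i=3: outside box; Z[3]=0
i=4: outside box; Z[4]=0
i=5: outside box; Z[5]=0
i=6: outside box; Z[6]=0
i=7: outside box; Z[7]=0
i=8: outside box; Z[8]=0
i=9: outside box; Z[9]=0
i=10: outside box; Z[10]=0
i=11: outside box; Z[11]=0
i=12: outside box; Z[12]=0
i=13: outside box; Z[13]=0
i=14: outside box; Z[14]=0
i=15: outside box; Z[15]=1 extend→box=[15,16)
i=16: outside box; Z[16]=0
i=17: outside box; Z[17]=0
i=18: outside box; Z[18]=0
i=19: outside box; Z[19]=0
i=20: outside box; Z[20]=0
i=21: outside box; Z[21]=0
i=22: outside box; Z[22]=0
i=23: outside box; Z[23]=0
i=24: outside box; Z[24]=0
i=25: outside box; Z[25]=3 extend→box=[25,28)
i=26: min(r-i=2, Z[1]=1)=1; Z[26]=1
i=27: min(r-i=1, Z[2]=0)=0; Z[27]=0
i=28: outside box; Z[28]=1 extend→box=[28,29)
i=29: outside box; Z[29]=0
i=30: outside box; Z[30]=0
i=31: outside box; Z[31]=4 extend→box=[31,35)
i=32: min(r-i=3, Z[1]=1)=1; Z[32]=1
i=33: min(r-i=2, Z[2]=0)=0; Z[33]=0
i=34: min(r-i=1, Z[3]=0)=0; Z[34]=0
i=35: outside box; Z[35]=0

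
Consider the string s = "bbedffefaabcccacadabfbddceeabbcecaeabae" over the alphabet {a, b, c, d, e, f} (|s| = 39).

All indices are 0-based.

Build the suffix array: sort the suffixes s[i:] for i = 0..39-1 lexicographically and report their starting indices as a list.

rank | idx | suffix
   0 |   8 | aabcccacadabfbddceeabbcecaeabae
   1 |  35 | abae
   2 |  27 | abbcecaeabae
   3 |   9 | abcccacadabfbddceeabbcecaeabae
   4 |  18 | abfbddceeabbcecaeabae
   5 |  14 | acadabfbddceeabbcecaeabae
   6 |  16 | adabfbddceeabbcecaeabae
   7 |  37 | ae
   8 |  33 | aeabae
   9 |  36 | bae
  10 |  28 | bbcecaeabae
  11 |   0 | bbedffefaabcccacadabfbddceeabbcecaeabae
  12 |  10 | bcccacadabfbddceeabbcecaeabae
  13 |  29 | bcecaeabae
  14 |  21 | bddceeabbcecaeabae
  15 |   1 | bedffefaabcccacadabfbddceeabbcecaeabae
  16 |  19 | bfbddceeabbcecaeabae
  17 |  13 | cacadabfbddceeabbcecaeabae
  18 |  15 | cadabfbddceeabbcecaeabae
  19 |  32 | caeabae
  20 |  12 | ccacadabfbddceeabbcecaeabae
  21 |  11 | cccacadabfbddceeabbcecaeabae
  22 |  30 | cecaeabae
  23 |  24 | ceeabbcecaeabae
  24 |  17 | dabfbddceeabbcecaeabae
  25 |  23 | dceeabbcecaeabae
  26 |  22 | ddceeabbcecaeabae
  27 |   3 | dffefaabcccacadabfbddceeabbcecaeabae
  28 |  38 | e
  29 |  34 | eabae
  30 |  26 | eabbcecaeabae
  31 |  31 | ecaeabae
  32 |   2 | edffefaabcccacadabfbddceeabbcecaeabae
  33 |  25 | eeabbcecaeabae
  34 |   6 | efaabcccacadabfbddceeabbcecaeabae
  35 |   7 | faabcccacadabfbddceeabbcecaeabae
  36 |  20 | fbddceeabbcecaeabae
  37 |   5 | fefaabcccacadabfbddceeabbcecaeabae
  38 |   4 | ffefaabcccacadabfbddceeabbcecaeabae

[8, 35, 27, 9, 18, 14, 16, 37, 33, 36, 28, 0, 10, 29, 21, 1, 19, 13, 15, 32, 12, 11, 30, 24, 17, 23, 22, 3, 38, 34, 26, 31, 2, 25, 6, 7, 20, 5, 4]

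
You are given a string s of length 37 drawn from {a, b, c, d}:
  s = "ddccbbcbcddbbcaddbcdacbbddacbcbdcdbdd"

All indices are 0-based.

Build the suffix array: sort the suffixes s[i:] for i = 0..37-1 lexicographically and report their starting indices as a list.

rank→(start, suffix):
  0 → (20, 'acbbddacbcbdcdbdd')
  1 → (26, 'acbcbdcdbdd')
  2 → (14, 'addbcdacbbddacbcbdcdbdd')
  3 → (11, 'bbcaddbcdacbbddacbcbdcdbdd')
  4 → (4, 'bbcbcddbbcaddbcdacbbddacbcbdcdbdd')
  5 → (22, 'bbddacbcbdcdbdd')
  6 → (12, 'bcaddbcdacbbddacbcbdcdbdd')
  7 → (5, 'bcbcddbbcaddbcdacbbddacbcbdcdbdd')
  8 → (28, 'bcbdcdbdd')
  9 → (17, 'bcdacbbddacbcbdcdbdd')
  10 → (7, 'bcddbbcaddbcdacbbddacbcbdcdbdd')
  11 → (30, 'bdcdbdd')
  12 → (34, 'bdd')
  13 → (23, 'bddacbcbdcdbdd')
  14 → (13, 'caddbcdacbbddacbcbdcdbdd')
  15 → (3, 'cbbcbcddbbcaddbcdacbbddacbcbdcdbdd')
  16 → (21, 'cbbddacbcbdcdbdd')
  17 → (27, 'cbcbdcdbdd')
  18 → (6, 'cbcddbbcaddbcdacbbddacbcbdcdbdd')
  19 → (29, 'cbdcdbdd')
  20 → (2, 'ccbbcbcddbbcaddbcdacbbddacbcbdcdbdd')
  21 → (18, 'cdacbbddacbcbdcdbdd')
  22 → (32, 'cdbdd')
  23 → (8, 'cddbbcaddbcdacbbddacbcbdcdbdd')
  24 → (36, 'd')
  25 → (19, 'dacbbddacbcbdcdbdd')
  26 → (25, 'dacbcbdcdbdd')
  27 → (10, 'dbbcaddbcdacbbddacbcbdcdbdd')
  28 → (16, 'dbcdacbbddacbcbdcdbdd')
  29 → (33, 'dbdd')
  30 → (1, 'dccbbcbcddbbcaddbcdacbbddacbcbdcdbdd')
  31 → (31, 'dcdbdd')
  32 → (35, 'dd')
  33 → (24, 'ddacbcbdcdbdd')
  34 → (9, 'ddbbcaddbcdacbbddacbcbdcdbdd')
  35 → (15, 'ddbcdacbbddacbcbdcdbdd')
  36 → (0, 'ddccbbcbcddbbcaddbcdacbbddacbcbdcdbdd')

[20, 26, 14, 11, 4, 22, 12, 5, 28, 17, 7, 30, 34, 23, 13, 3, 21, 27, 6, 29, 2, 18, 32, 8, 36, 19, 25, 10, 16, 33, 1, 31, 35, 24, 9, 15, 0]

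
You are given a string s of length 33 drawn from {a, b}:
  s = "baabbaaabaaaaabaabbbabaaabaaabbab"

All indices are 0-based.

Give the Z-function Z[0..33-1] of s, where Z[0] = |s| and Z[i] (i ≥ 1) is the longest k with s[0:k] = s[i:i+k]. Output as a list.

[33, 0, 0, 1, 3, 0, 0, 0, 3, 0, 0, 0, 0, 0, 5, 0, 0, 1, 1, 2, 0, 3, 0, 0, 0, 3, 0, 0, 0, 1, 2, 0, 1]

Z[0]=33
i=1: outside box; Z[1]=0
i=2: outside box; Z[2]=0
i=3: outside box; Z[3]=1 scan→box=[3,4)
i=4: outside box; Z[4]=3 scan→box=[4,7)
i=5: min(r-i=2, Z[1]=0)=0; Z[5]=0
i=6: min(r-i=1, Z[2]=0)=0; Z[6]=0
i=7: outside box; Z[7]=0
i=8: outside box; Z[8]=3 scan→box=[8,11)
i=9: min(r-i=2, Z[1]=0)=0; Z[9]=0
i=10: min(r-i=1, Z[2]=0)=0; Z[10]=0
i=11: outside box; Z[11]=0
i=12: outside box; Z[12]=0
i=13: outside box; Z[13]=0
i=14: outside box; Z[14]=5 scan→box=[14,19)
i=15: min(r-i=4, Z[1]=0)=0; Z[15]=0
i=16: min(r-i=3, Z[2]=0)=0; Z[16]=0
i=17: min(r-i=2, Z[3]=1)=1; Z[17]=1
i=18: min(r-i=1, Z[4]=3)=1; Z[18]=1
i=19: outside box; Z[19]=2 scan→box=[19,21)
i=20: min(r-i=1, Z[1]=0)=0; Z[20]=0
i=21: outside box; Z[21]=3 scan→box=[21,24)
i=22: min(r-i=2, Z[1]=0)=0; Z[22]=0
i=23: min(r-i=1, Z[2]=0)=0; Z[23]=0
i=24: outside box; Z[24]=0
i=25: outside box; Z[25]=3 scan→box=[25,28)
i=26: min(r-i=2, Z[1]=0)=0; Z[26]=0
i=27: min(r-i=1, Z[2]=0)=0; Z[27]=0
i=28: outside box; Z[28]=0
i=29: outside box; Z[29]=1 scan→box=[29,30)
i=30: outside box; Z[30]=2 scan→box=[30,32)
i=31: min(r-i=1, Z[1]=0)=0; Z[31]=0
i=32: outside box; Z[32]=1 scan→box=[32,33)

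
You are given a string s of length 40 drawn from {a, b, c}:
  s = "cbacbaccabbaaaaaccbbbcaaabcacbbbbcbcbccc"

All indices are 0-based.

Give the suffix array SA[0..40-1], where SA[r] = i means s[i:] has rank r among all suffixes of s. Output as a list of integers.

rank | idx | suffix
   0 |  11 | aaaaaccbbbcaaabcacbbbbcbcbccc
   1 |  12 | aaaaccbbbcaaabcacbbbbcbcbccc
   2 |  22 | aaabcacbbbbcbcbccc
   3 |  13 | aaaccbbbcaaabcacbbbbcbcbccc
   4 |  23 | aabcacbbbbcbcbccc
   5 |  14 | aaccbbbcaaabcacbbbbcbcbccc
   6 |   8 | abbaaaaaccbbbcaaabcacbbbbcbcbccc
   7 |  24 | abcacbbbbcbcbccc
   8 |   2 | acbaccabbaaaaaccbbbcaaabcacbbbbcbcbccc
   9 |  27 | acbbbbcbcbccc
  10 |   5 | accabbaaaaaccbbbcaaabcacbbbbcbcbccc
  11 |  15 | accbbbcaaabcacbbbbcbcbccc
  12 |  10 | baaaaaccbbbcaaabcacbbbbcbcbccc
  13 |   1 | bacbaccabbaaaaaccbbbcaaabcacbbbbcbcbccc
  14 |   4 | baccabbaaaaaccbbbcaaabcacbbbbcbcbccc
  15 |   9 | bbaaaaaccbbbcaaabcacbbbbcbcbccc
  16 |  29 | bbbbcbcbccc
  17 |  18 | bbbcaaabcacbbbbcbcbccc
  18 |  30 | bbbcbcbccc
  19 |  19 | bbcaaabcacbbbbcbcbccc
  20 |  31 | bbcbcbccc
  21 |  20 | bcaaabcacbbbbcbcbccc
  22 |  25 | bcacbbbbcbcbccc
  23 |  32 | bcbcbccc
  24 |  34 | bcbccc
  25 |  36 | bccc
  26 |  39 | c
  27 |  21 | caaabcacbbbbcbcbccc
  28 |   7 | cabbaaaaaccbbbcaaabcacbbbbcbcbccc
  29 |  26 | cacbbbbcbcbccc
  30 |   0 | cbacbaccabbaaaaaccbbbcaaabcacbbbbcbcbccc
  31 |   3 | cbaccabbaaaaaccbbbcaaabcacbbbbcbcbccc
  32 |  28 | cbbbbcbcbccc
  33 |  17 | cbbbcaaabcacbbbbcbcbccc
  34 |  33 | cbcbccc
  35 |  35 | cbccc
  36 |  38 | cc
  37 |   6 | ccabbaaaaaccbbbcaaabcacbbbbcbcbccc
  38 |  16 | ccbbbcaaabcacbbbbcbcbccc
  39 |  37 | ccc

[11, 12, 22, 13, 23, 14, 8, 24, 2, 27, 5, 15, 10, 1, 4, 9, 29, 18, 30, 19, 31, 20, 25, 32, 34, 36, 39, 21, 7, 26, 0, 3, 28, 17, 33, 35, 38, 6, 16, 37]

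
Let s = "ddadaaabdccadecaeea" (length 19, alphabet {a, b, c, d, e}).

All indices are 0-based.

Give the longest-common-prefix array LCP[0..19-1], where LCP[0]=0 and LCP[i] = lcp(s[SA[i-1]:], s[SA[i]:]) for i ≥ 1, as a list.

[0, 1, 2, 1, 1, 2, 1, 0, 0, 2, 1, 0, 2, 1, 1, 1, 0, 1, 1]

sorted suffixes:
  #0 SA[0]=18  'a'
  #1 SA[1]=4  'aaabdccadecaeea'
  #2 SA[2]=5  'aabdccadecaeea'
  #3 SA[3]=6  'abdccadecaeea'
  #4 SA[4]=2  'adaaabdccadecaeea'
  #5 SA[5]=11  'adecaeea'
  #6 SA[6]=15  'aeea'
  #7 SA[7]=7  'bdccadecaeea'
  #8 SA[8]=10  'cadecaeea'
  #9 SA[9]=14  'caeea'
  #10 SA[10]=9  'ccadecaeea'
  #11 SA[11]=3  'daaabdccadecaeea'
  #12 SA[12]=1  'dadaaabdccadecaeea'
  #13 SA[13]=8  'dccadecaeea'
  #14 SA[14]=0  'ddadaaabdccadecaeea'
  #15 SA[15]=12  'decaeea'
  #16 SA[16]=17  'ea'
  #17 SA[17]=13  'ecaeea'
  #18 SA[18]=16  'eea'

SA = [18, 4, 5, 6, 2, 11, 15, 7, 10, 14, 9, 3, 1, 8, 0, 12, 17, 13, 16]
i: (SA[i-1],SA[i]) lcp shared
  1: (18,4) 1 'a'
  2: (4,5) 2 'aa'
  3: (5,6) 1 'a'
  4: (6,2) 1 'a'
  5: (2,11) 2 'ad'
  6: (11,15) 1 'a'
  7: (15,7) 0 ''
  8: (7,10) 0 ''
  9: (10,14) 2 'ca'
  10: (14,9) 1 'c'
  11: (9,3) 0 ''
  12: (3,1) 2 'da'
  13: (1,8) 1 'd'
  14: (8,0) 1 'd'
  15: (0,12) 1 'd'
  16: (12,17) 0 ''
  17: (17,13) 1 'e'
  18: (13,16) 1 'e'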